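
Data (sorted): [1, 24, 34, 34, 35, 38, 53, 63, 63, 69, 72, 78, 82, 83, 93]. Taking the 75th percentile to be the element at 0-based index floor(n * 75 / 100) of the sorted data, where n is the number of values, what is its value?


The dataset has n = 15 elements.
Index = floor(15 * 75 / 100) = floor(1125 / 100) = floor(11.25) = 11
Counting from index 0 in the sorted data, the element at index 11 is 78.
Final answer: 78


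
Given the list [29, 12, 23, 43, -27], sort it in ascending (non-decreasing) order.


Original list: [29, 12, 23, 43, -27]
Repeatedly take the smallest remaining element:
  Remaining [29, 12, 23, 43, -27] -> smallest is -27
  Remaining [29, 12, 23, 43] -> smallest is 12
  Remaining [29, 23, 43] -> smallest is 23
  Remaining [29, 43] -> smallest is 29
  Remaining [43] -> smallest is 43
Collecting the picks in order gives the sorted list.
Final answer: [-27, 12, 23, 29, 43]


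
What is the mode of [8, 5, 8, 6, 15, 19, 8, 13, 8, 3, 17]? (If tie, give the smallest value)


Count the frequency of each value:
  3 appears 1 time(s)
  5 appears 1 time(s)
  6 appears 1 time(s)
  8 appears 4 time(s)
  13 appears 1 time(s)
  15 appears 1 time(s)
  17 appears 1 time(s)
  19 appears 1 time(s)
Maximum frequency is 4.
Only 8 reaches that frequency, so it is the mode.
Final answer: 8


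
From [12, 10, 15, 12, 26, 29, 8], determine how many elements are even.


Check each element:
  12 is even
  10 is even
  15 is odd
  12 is even
  26 is even
  29 is odd
  8 is even
Evens: [12, 10, 12, 26, 8]
Count of evens = 5
Final answer: 5


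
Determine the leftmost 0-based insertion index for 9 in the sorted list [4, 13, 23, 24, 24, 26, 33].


List is sorted: [4, 13, 23, 24, 24, 26, 33]
We need the leftmost position where 9 can be inserted, i.e. the first index whose element is >= 9 (or the end of the list if none is).
Binary search with low=0, high=7 (0-based indices):
  low=0, high=7, mid=3: a[3]=24 >= 9, so high = 3
  low=0, high=3, mid=1: a[1]=13 >= 9, so high = 1
  low=0, high=1, mid=0: a[0]=4 < 9, so low = 1
Now low = high = 1, so the insertion index is 1.
Final answer: 1


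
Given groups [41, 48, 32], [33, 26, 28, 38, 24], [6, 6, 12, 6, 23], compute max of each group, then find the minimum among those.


Find max of each group:
  Group 1: [41, 48, 32] -> max = 48
  Group 2: [33, 26, 28, 38, 24] -> max = 38
  Group 3: [6, 6, 12, 6, 23] -> max = 23
Maxes: [48, 38, 23]
Minimum of maxes = 23
Final answer: 23


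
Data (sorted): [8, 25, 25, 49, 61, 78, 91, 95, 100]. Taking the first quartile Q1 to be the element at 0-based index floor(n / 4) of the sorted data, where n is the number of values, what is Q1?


The list has n = 9 elements.
Q1 index = floor(9 / 4) = floor(2.25) = 2
Counting from index 0 in the sorted data, the element at index 2 is 25.
Final answer: 25


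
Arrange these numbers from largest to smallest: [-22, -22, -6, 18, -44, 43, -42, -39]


Original list: [-22, -22, -6, 18, -44, 43, -42, -39]
Repeatedly take the largest remaining element:
  Remaining [-22, -22, -6, 18, -44, 43, -42, -39] -> largest is 43
  Remaining [-22, -22, -6, 18, -44, -42, -39] -> largest is 18
  Remaining [-22, -22, -6, -44, -42, -39] -> largest is -6
  Remaining [-22, -22, -44, -42, -39] -> largest is -22
  Remaining [-22, -44, -42, -39] -> largest is -22
  Remaining [-44, -42, -39] -> largest is -39
  Remaining [-44, -42] -> largest is -42
  Remaining [-44] -> largest is -44
Collecting the picks in order gives the descending list.
Final answer: [43, 18, -6, -22, -22, -39, -42, -44]


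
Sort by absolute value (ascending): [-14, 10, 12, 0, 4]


Compute absolute values:
  |-14| = 14
  |10| = 10
  |12| = 12
  |0| = 0
  |4| = 4
Absolute values in increasing order: 0 < 4 < 10 < 12 < 14
Listing the original numbers in that order gives the answer.
Final answer: [0, 4, 10, 12, -14]


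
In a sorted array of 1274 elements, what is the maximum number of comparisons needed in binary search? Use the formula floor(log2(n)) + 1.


Binary search halves the search space each step.
Maximum comparisons = floor(log2(1274)) + 1
log2(1274) = 10.3151
floor(log2(1274)) = 10, so 10 + 1 = 11
Final answer: 11


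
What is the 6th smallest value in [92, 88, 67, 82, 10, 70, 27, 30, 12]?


Sort ascending: [10, 12, 27, 30, 67, 70, 82, 88, 92]
The 6th element (1-indexed) is at index 5.
Value = 70
Final answer: 70


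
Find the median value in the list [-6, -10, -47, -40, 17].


First, sort the list: [-47, -40, -10, -6, 17]
The list has 5 elements (odd count).
The middle index is 2 (0-based), and the element there is -10.
Final answer: -10


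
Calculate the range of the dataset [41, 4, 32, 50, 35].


Maximum value: 50
Minimum value: 4
Range = 50 - 4 = 46
Final answer: 46


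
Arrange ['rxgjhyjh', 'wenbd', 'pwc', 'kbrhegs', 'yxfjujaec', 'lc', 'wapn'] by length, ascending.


Compute lengths:
  'rxgjhyjh' has length 8
  'wenbd' has length 5
  'pwc' has length 3
  'kbrhegs' has length 7
  'yxfjujaec' has length 9
  'lc' has length 2
  'wapn' has length 4
Lengths in increasing order: 2 < 3 < 4 < 5 < 7 < 8 < 9
Listing the words in that order gives the answer.
Final answer: ['lc', 'pwc', 'wapn', 'wenbd', 'kbrhegs', 'rxgjhyjh', 'yxfjujaec']


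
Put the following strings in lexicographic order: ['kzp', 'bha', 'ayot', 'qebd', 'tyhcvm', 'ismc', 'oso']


Compare strings character by character (the first differing letter decides):
  'ayot' < 'bha' since 'a' < 'b' at position 1
  'bha' < 'ismc' since 'b' < 'i' at position 1
  'ismc' < 'kzp' since 'i' < 'k' at position 1
  'kzp' < 'oso' since 'k' < 'o' at position 1
  'oso' < 'qebd' since 'o' < 'q' at position 1
  'qebd' < 'tyhcvm' since 'q' < 't' at position 1
Chaining these comparisons gives the alphabetical order.
Final answer: ['ayot', 'bha', 'ismc', 'kzp', 'oso', 'qebd', 'tyhcvm']


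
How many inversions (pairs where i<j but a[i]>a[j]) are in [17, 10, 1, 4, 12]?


For each element, count the later elements that are smaller than it:
  17 (index 0): smaller elements after it = [10, 1, 4, 12] -> 4
  10 (index 1): smaller elements after it = [1, 4] -> 2
  1 (index 2): smaller elements after it = [] -> 0
  4 (index 3): smaller elements after it = [] -> 0
Total inversions = 4 + 2 + 0 + 0 = 6
Final answer: 6


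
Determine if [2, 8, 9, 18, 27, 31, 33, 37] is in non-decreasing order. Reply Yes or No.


Check consecutive pairs:
  2 <= 8? True
  8 <= 9? True
  9 <= 18? True
  18 <= 27? True
  27 <= 31? True
  31 <= 33? True
  33 <= 37? True
Every consecutive pair is in order, so the list is non-decreasing.
Final answer: Yes


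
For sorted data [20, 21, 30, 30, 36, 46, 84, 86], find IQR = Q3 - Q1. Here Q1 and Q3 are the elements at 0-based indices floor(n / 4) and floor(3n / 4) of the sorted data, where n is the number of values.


The data has n = 8 elements.
Q1 index = floor(8 / 4) = floor(2) = 2; Q3 index = floor(3 * 8 / 4) = floor(6) = 6
Q1 = element at index 2 = 30
Q3 = element at index 6 = 84
IQR = 84 - 30 = 54
Final answer: 54


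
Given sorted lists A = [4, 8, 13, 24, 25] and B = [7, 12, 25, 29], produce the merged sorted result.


List A: [4, 8, 13, 24, 25]
List B: [7, 12, 25, 29]
Repeatedly compare the front elements and take the smaller:
  4 vs 7 -> take 4
  8 vs 7 -> take 7
  8 vs 12 -> take 8
  13 vs 12 -> take 12
  13 vs 25 -> take 13
  24 vs 25 -> take 24
  25 vs 25 -> take 25
  A is exhausted; append the rest of B: [25, 29]
Final answer: [4, 7, 8, 12, 13, 24, 25, 25, 29]


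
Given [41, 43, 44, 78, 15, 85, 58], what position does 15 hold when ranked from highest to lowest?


Sort descending: [85, 78, 58, 44, 43, 41, 15]
Find 15 in the sorted list.
15 is at position 7.
Final answer: 7


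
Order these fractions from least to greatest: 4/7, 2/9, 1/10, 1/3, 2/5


Convert to decimal for comparison:
  4/7 = 0.5714
  2/9 = 0.2222
  1/10 = 0.1
  1/3 = 0.3333
  2/5 = 0.4
Decimals in increasing order: 0.1 < 0.2222 < 0.3333 < 0.4 < 0.5714
Writing each back as its fraction gives the sorted order.
Final answer: 1/10, 2/9, 1/3, 2/5, 4/7


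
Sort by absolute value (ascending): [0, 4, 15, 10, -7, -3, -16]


Compute absolute values:
  |0| = 0
  |4| = 4
  |15| = 15
  |10| = 10
  |-7| = 7
  |-3| = 3
  |-16| = 16
Absolute values in increasing order: 0 < 3 < 4 < 7 < 10 < 15 < 16
Listing the original numbers in that order gives the answer.
Final answer: [0, -3, 4, -7, 10, 15, -16]


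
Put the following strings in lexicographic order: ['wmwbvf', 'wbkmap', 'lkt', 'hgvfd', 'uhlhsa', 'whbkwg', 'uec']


Compare strings character by character (the first differing letter decides):
  'hgvfd' < 'lkt' since 'h' < 'l' at position 1
  'lkt' < 'uec' since 'l' < 'u' at position 1
  'uec' < 'uhlhsa' since 'e' < 'h' at position 2
  'uhlhsa' < 'wbkmap' since 'u' < 'w' at position 1
  'wbkmap' < 'whbkwg' since 'b' < 'h' at position 2
  'whbkwg' < 'wmwbvf' since 'h' < 'm' at position 2
Chaining these comparisons gives the alphabetical order.
Final answer: ['hgvfd', 'lkt', 'uec', 'uhlhsa', 'wbkmap', 'whbkwg', 'wmwbvf']


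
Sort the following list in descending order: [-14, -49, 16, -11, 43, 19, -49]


Original list: [-14, -49, 16, -11, 43, 19, -49]
Repeatedly take the largest remaining element:
  Remaining [-14, -49, 16, -11, 43, 19, -49] -> largest is 43
  Remaining [-14, -49, 16, -11, 19, -49] -> largest is 19
  Remaining [-14, -49, 16, -11, -49] -> largest is 16
  Remaining [-14, -49, -11, -49] -> largest is -11
  Remaining [-14, -49, -49] -> largest is -14
  Remaining [-49, -49] -> largest is -49
  Remaining [-49] -> largest is -49
Collecting the picks in order gives the descending list.
Final answer: [43, 19, 16, -11, -14, -49, -49]


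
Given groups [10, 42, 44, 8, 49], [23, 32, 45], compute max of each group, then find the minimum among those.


Find max of each group:
  Group 1: [10, 42, 44, 8, 49] -> max = 49
  Group 2: [23, 32, 45] -> max = 45
Maxes: [49, 45]
Minimum of maxes = 45
Final answer: 45


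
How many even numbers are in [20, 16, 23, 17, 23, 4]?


Check each element:
  20 is even
  16 is even
  23 is odd
  17 is odd
  23 is odd
  4 is even
Evens: [20, 16, 4]
Count of evens = 3
Final answer: 3


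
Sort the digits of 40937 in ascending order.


The number 40937 has digits: 4, 0, 9, 3, 7
Sorted: 0, 3, 4, 7, 9
Joining the sorted digits gives the result.
Final answer: 03479


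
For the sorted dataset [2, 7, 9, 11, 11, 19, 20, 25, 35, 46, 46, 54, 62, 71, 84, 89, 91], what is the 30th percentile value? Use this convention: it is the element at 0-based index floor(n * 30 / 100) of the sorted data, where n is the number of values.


The dataset has n = 17 elements.
Index = floor(17 * 30 / 100) = floor(510 / 100) = floor(5.1) = 5
Counting from index 0 in the sorted data, the element at index 5 is 19.
Final answer: 19


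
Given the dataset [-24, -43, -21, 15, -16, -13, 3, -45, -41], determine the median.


First, sort the list: [-45, -43, -41, -24, -21, -16, -13, 3, 15]
The list has 9 elements (odd count).
The middle index is 4 (0-based), and the element there is -21.
Final answer: -21


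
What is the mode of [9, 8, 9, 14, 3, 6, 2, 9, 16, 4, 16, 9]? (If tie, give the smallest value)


Count the frequency of each value:
  2 appears 1 time(s)
  3 appears 1 time(s)
  4 appears 1 time(s)
  6 appears 1 time(s)
  8 appears 1 time(s)
  9 appears 4 time(s)
  14 appears 1 time(s)
  16 appears 2 time(s)
Maximum frequency is 4.
Only 9 reaches that frequency, so it is the mode.
Final answer: 9


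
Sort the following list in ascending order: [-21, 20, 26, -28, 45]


Original list: [-21, 20, 26, -28, 45]
Repeatedly take the smallest remaining element:
  Remaining [-21, 20, 26, -28, 45] -> smallest is -28
  Remaining [-21, 20, 26, 45] -> smallest is -21
  Remaining [20, 26, 45] -> smallest is 20
  Remaining [26, 45] -> smallest is 26
  Remaining [45] -> smallest is 45
Collecting the picks in order gives the sorted list.
Final answer: [-28, -21, 20, 26, 45]


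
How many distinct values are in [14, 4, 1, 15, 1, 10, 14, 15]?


List all unique values:
Distinct values: [1, 4, 10, 14, 15]
Count = 5
Final answer: 5


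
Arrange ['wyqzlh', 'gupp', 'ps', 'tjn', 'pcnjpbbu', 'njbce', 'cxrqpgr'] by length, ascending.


Compute lengths:
  'wyqzlh' has length 6
  'gupp' has length 4
  'ps' has length 2
  'tjn' has length 3
  'pcnjpbbu' has length 8
  'njbce' has length 5
  'cxrqpgr' has length 7
Lengths in increasing order: 2 < 3 < 4 < 5 < 6 < 7 < 8
Listing the words in that order gives the answer.
Final answer: ['ps', 'tjn', 'gupp', 'njbce', 'wyqzlh', 'cxrqpgr', 'pcnjpbbu']


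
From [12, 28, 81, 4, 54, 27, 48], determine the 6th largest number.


Sort descending: [81, 54, 48, 28, 27, 12, 4]
The 6th element (1-indexed) is at index 5.
Value = 12
Final answer: 12


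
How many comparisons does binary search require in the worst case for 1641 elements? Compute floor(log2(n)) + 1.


Binary search halves the search space each step.
Maximum comparisons = floor(log2(1641)) + 1
log2(1641) = 10.6804
floor(log2(1641)) = 10, so 10 + 1 = 11
Final answer: 11


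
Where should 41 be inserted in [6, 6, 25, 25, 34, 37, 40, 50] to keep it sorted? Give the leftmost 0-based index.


List is sorted: [6, 6, 25, 25, 34, 37, 40, 50]
We need the leftmost position where 41 can be inserted, i.e. the first index whose element is >= 41 (or the end of the list if none is).
Binary search with low=0, high=8 (0-based indices):
  low=0, high=8, mid=4: a[4]=34 < 41, so low = 5
  low=5, high=8, mid=6: a[6]=40 < 41, so low = 7
  low=7, high=8, mid=7: a[7]=50 >= 41, so high = 7
Now low = high = 7, so the insertion index is 7.
Final answer: 7


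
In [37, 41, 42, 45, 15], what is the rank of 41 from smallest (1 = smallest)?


Sort ascending: [15, 37, 41, 42, 45]
Find 41 in the sorted list.
41 is at position 3 (1-indexed).
Final answer: 3


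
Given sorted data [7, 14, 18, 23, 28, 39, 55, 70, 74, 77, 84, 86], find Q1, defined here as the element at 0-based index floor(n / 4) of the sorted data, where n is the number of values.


The list has n = 12 elements.
Q1 index = floor(12 / 4) = floor(3) = 3
Counting from index 0 in the sorted data, the element at index 3 is 23.
Final answer: 23


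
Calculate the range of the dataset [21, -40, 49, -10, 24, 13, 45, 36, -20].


Maximum value: 49
Minimum value: -40
Range = 49 - (-40) = 89
Final answer: 89


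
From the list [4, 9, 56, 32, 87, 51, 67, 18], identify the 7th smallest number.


Sort ascending: [4, 9, 18, 32, 51, 56, 67, 87]
The 7th element (1-indexed) is at index 6.
Value = 67
Final answer: 67


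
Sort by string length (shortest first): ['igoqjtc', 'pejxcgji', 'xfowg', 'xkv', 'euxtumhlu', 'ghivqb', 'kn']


Compute lengths:
  'igoqjtc' has length 7
  'pejxcgji' has length 8
  'xfowg' has length 5
  'xkv' has length 3
  'euxtumhlu' has length 9
  'ghivqb' has length 6
  'kn' has length 2
Lengths in increasing order: 2 < 3 < 5 < 6 < 7 < 8 < 9
Listing the words in that order gives the answer.
Final answer: ['kn', 'xkv', 'xfowg', 'ghivqb', 'igoqjtc', 'pejxcgji', 'euxtumhlu']


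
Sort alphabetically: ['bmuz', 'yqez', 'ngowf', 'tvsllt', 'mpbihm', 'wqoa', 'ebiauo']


Compare strings character by character (the first differing letter decides):
  'bmuz' < 'ebiauo' since 'b' < 'e' at position 1
  'ebiauo' < 'mpbihm' since 'e' < 'm' at position 1
  'mpbihm' < 'ngowf' since 'm' < 'n' at position 1
  'ngowf' < 'tvsllt' since 'n' < 't' at position 1
  'tvsllt' < 'wqoa' since 't' < 'w' at position 1
  'wqoa' < 'yqez' since 'w' < 'y' at position 1
Chaining these comparisons gives the alphabetical order.
Final answer: ['bmuz', 'ebiauo', 'mpbihm', 'ngowf', 'tvsllt', 'wqoa', 'yqez']


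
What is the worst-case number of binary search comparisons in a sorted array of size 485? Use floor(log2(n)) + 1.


Binary search halves the search space each step.
Maximum comparisons = floor(log2(485)) + 1
log2(485) = 8.9218
floor(log2(485)) = 8, so 8 + 1 = 9
Final answer: 9


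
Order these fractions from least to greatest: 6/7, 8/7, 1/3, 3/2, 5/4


Convert to decimal for comparison:
  6/7 = 0.8571
  8/7 = 1.1429
  1/3 = 0.3333
  3/2 = 1.5
  5/4 = 1.25
Decimals in increasing order: 0.3333 < 0.8571 < 1.1429 < 1.25 < 1.5
Writing each back as its fraction gives the sorted order.
Final answer: 1/3, 6/7, 8/7, 5/4, 3/2


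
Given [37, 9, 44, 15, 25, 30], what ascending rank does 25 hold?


Sort ascending: [9, 15, 25, 30, 37, 44]
Find 25 in the sorted list.
25 is at position 3 (1-indexed).
Final answer: 3


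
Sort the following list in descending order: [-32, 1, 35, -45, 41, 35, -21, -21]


Original list: [-32, 1, 35, -45, 41, 35, -21, -21]
Repeatedly take the largest remaining element:
  Remaining [-32, 1, 35, -45, 41, 35, -21, -21] -> largest is 41
  Remaining [-32, 1, 35, -45, 35, -21, -21] -> largest is 35
  Remaining [-32, 1, -45, 35, -21, -21] -> largest is 35
  Remaining [-32, 1, -45, -21, -21] -> largest is 1
  Remaining [-32, -45, -21, -21] -> largest is -21
  Remaining [-32, -45, -21] -> largest is -21
  Remaining [-32, -45] -> largest is -32
  Remaining [-45] -> largest is -45
Collecting the picks in order gives the descending list.
Final answer: [41, 35, 35, 1, -21, -21, -32, -45]


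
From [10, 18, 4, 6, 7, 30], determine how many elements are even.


Check each element:
  10 is even
  18 is even
  4 is even
  6 is even
  7 is odd
  30 is even
Evens: [10, 18, 4, 6, 30]
Count of evens = 5
Final answer: 5


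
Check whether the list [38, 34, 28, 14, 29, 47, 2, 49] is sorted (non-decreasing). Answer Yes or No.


Check consecutive pairs:
  38 <= 34? False
  34 <= 28? False
  28 <= 14? False
  14 <= 29? True
  29 <= 47? True
  47 <= 2? False
  2 <= 49? True
4 consecutive pair(s) are out of order, so the list is not sorted.
Final answer: No


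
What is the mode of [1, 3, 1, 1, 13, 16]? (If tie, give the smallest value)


Count the frequency of each value:
  1 appears 3 time(s)
  3 appears 1 time(s)
  13 appears 1 time(s)
  16 appears 1 time(s)
Maximum frequency is 3.
Only 1 reaches that frequency, so it is the mode.
Final answer: 1


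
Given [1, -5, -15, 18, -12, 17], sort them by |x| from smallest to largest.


Compute absolute values:
  |1| = 1
  |-5| = 5
  |-15| = 15
  |18| = 18
  |-12| = 12
  |17| = 17
Absolute values in increasing order: 1 < 5 < 12 < 15 < 17 < 18
Listing the original numbers in that order gives the answer.
Final answer: [1, -5, -12, -15, 17, 18]


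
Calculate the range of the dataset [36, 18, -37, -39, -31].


Maximum value: 36
Minimum value: -39
Range = 36 - (-39) = 75
Final answer: 75


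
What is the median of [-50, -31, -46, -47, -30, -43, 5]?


First, sort the list: [-50, -47, -46, -43, -31, -30, 5]
The list has 7 elements (odd count).
The middle index is 3 (0-based), and the element there is -43.
Final answer: -43


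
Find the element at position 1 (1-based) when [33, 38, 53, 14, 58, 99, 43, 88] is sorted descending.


Sort descending: [99, 88, 58, 53, 43, 38, 33, 14]
The 1st element (1-indexed) is at index 0.
Value = 99
Final answer: 99


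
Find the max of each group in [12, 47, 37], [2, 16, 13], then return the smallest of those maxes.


Find max of each group:
  Group 1: [12, 47, 37] -> max = 47
  Group 2: [2, 16, 13] -> max = 16
Maxes: [47, 16]
Minimum of maxes = 16
Final answer: 16


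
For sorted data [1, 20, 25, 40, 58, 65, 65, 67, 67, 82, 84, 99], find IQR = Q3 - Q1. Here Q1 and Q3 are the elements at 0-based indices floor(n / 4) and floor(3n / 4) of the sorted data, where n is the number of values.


The data has n = 12 elements.
Q1 index = floor(12 / 4) = floor(3) = 3; Q3 index = floor(3 * 12 / 4) = floor(9) = 9
Q1 = element at index 3 = 40
Q3 = element at index 9 = 82
IQR = 82 - 40 = 42
Final answer: 42


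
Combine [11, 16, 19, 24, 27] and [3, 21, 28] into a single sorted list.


List A: [11, 16, 19, 24, 27]
List B: [3, 21, 28]
Repeatedly compare the front elements and take the smaller:
  11 vs 3 -> take 3
  11 vs 21 -> take 11
  16 vs 21 -> take 16
  19 vs 21 -> take 19
  24 vs 21 -> take 21
  24 vs 28 -> take 24
  27 vs 28 -> take 27
  A is exhausted; append the rest of B: [28]
Final answer: [3, 11, 16, 19, 21, 24, 27, 28]


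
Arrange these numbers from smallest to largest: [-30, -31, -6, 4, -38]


Original list: [-30, -31, -6, 4, -38]
Repeatedly take the smallest remaining element:
  Remaining [-30, -31, -6, 4, -38] -> smallest is -38
  Remaining [-30, -31, -6, 4] -> smallest is -31
  Remaining [-30, -6, 4] -> smallest is -30
  Remaining [-6, 4] -> smallest is -6
  Remaining [4] -> smallest is 4
Collecting the picks in order gives the sorted list.
Final answer: [-38, -31, -30, -6, 4]


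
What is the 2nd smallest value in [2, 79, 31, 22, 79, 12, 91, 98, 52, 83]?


Sort ascending: [2, 12, 22, 31, 52, 79, 79, 83, 91, 98]
The 2nd element (1-indexed) is at index 1.
Value = 12
Final answer: 12


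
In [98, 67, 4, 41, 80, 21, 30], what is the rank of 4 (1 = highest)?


Sort descending: [98, 80, 67, 41, 30, 21, 4]
Find 4 in the sorted list.
4 is at position 7.
Final answer: 7


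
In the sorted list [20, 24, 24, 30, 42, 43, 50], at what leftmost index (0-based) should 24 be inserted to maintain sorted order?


List is sorted: [20, 24, 24, 30, 42, 43, 50]
We need the leftmost position where 24 can be inserted, i.e. the first index whose element is >= 24 (or the end of the list if none is).
Binary search with low=0, high=7 (0-based indices):
  low=0, high=7, mid=3: a[3]=30 >= 24, so high = 3
  low=0, high=3, mid=1: a[1]=24 >= 24, so high = 1
  low=0, high=1, mid=0: a[0]=20 < 24, so low = 1
Now low = high = 1, so the insertion index is 1.
Final answer: 1


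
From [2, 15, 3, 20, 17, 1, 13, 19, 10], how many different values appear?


List all unique values:
Distinct values: [1, 2, 3, 10, 13, 15, 17, 19, 20]
Count = 9
Final answer: 9


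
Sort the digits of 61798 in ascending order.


The number 61798 has digits: 6, 1, 7, 9, 8
Sorted: 1, 6, 7, 8, 9
Joining the sorted digits gives the result.
Final answer: 16789


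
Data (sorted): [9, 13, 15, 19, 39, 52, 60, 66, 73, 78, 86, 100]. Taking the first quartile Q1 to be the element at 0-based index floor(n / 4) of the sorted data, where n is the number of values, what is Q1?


The list has n = 12 elements.
Q1 index = floor(12 / 4) = floor(3) = 3
Counting from index 0 in the sorted data, the element at index 3 is 19.
Final answer: 19


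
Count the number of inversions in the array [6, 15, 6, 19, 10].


For each element, count the later elements that are smaller than it:
  6 (index 0): smaller elements after it = [] -> 0
  15 (index 1): smaller elements after it = [6, 10] -> 2
  6 (index 2): smaller elements after it = [] -> 0
  19 (index 3): smaller elements after it = [10] -> 1
Total inversions = 0 + 2 + 0 + 1 = 3
Final answer: 3


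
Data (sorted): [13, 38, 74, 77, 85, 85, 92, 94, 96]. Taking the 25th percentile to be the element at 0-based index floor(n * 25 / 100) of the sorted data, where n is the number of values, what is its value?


The dataset has n = 9 elements.
Index = floor(9 * 25 / 100) = floor(225 / 100) = floor(2.25) = 2
Counting from index 0 in the sorted data, the element at index 2 is 74.
Final answer: 74


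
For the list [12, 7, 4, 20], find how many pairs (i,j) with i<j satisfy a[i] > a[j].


For each element, count the later elements that are smaller than it:
  12 (index 0): smaller elements after it = [7, 4] -> 2
  7 (index 1): smaller elements after it = [4] -> 1
  4 (index 2): smaller elements after it = [] -> 0
Total inversions = 2 + 1 + 0 = 3
Final answer: 3


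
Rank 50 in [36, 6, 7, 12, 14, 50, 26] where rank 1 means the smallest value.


Sort ascending: [6, 7, 12, 14, 26, 36, 50]
Find 50 in the sorted list.
50 is at position 7 (1-indexed).
Final answer: 7


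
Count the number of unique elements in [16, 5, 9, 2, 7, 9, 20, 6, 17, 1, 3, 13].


List all unique values:
Distinct values: [1, 2, 3, 5, 6, 7, 9, 13, 16, 17, 20]
Count = 11
Final answer: 11


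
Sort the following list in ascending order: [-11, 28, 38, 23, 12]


Original list: [-11, 28, 38, 23, 12]
Repeatedly take the smallest remaining element:
  Remaining [-11, 28, 38, 23, 12] -> smallest is -11
  Remaining [28, 38, 23, 12] -> smallest is 12
  Remaining [28, 38, 23] -> smallest is 23
  Remaining [28, 38] -> smallest is 28
  Remaining [38] -> smallest is 38
Collecting the picks in order gives the sorted list.
Final answer: [-11, 12, 23, 28, 38]


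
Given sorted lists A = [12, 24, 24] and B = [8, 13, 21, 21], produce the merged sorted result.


List A: [12, 24, 24]
List B: [8, 13, 21, 21]
Repeatedly compare the front elements and take the smaller:
  12 vs 8 -> take 8
  12 vs 13 -> take 12
  24 vs 13 -> take 13
  24 vs 21 -> take 21
  24 vs 21 -> take 21
  B is exhausted; append the rest of A: [24, 24]
Final answer: [8, 12, 13, 21, 21, 24, 24]


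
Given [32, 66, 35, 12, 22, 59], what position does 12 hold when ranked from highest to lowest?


Sort descending: [66, 59, 35, 32, 22, 12]
Find 12 in the sorted list.
12 is at position 6.
Final answer: 6


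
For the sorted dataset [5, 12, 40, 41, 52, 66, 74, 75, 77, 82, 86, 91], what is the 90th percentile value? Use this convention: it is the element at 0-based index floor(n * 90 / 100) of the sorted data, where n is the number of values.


The dataset has n = 12 elements.
Index = floor(12 * 90 / 100) = floor(1080 / 100) = floor(10.8) = 10
Counting from index 0 in the sorted data, the element at index 10 is 86.
Final answer: 86


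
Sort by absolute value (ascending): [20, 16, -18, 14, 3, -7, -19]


Compute absolute values:
  |20| = 20
  |16| = 16
  |-18| = 18
  |14| = 14
  |3| = 3
  |-7| = 7
  |-19| = 19
Absolute values in increasing order: 3 < 7 < 14 < 16 < 18 < 19 < 20
Listing the original numbers in that order gives the answer.
Final answer: [3, -7, 14, 16, -18, -19, 20]


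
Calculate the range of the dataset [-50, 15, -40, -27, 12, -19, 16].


Maximum value: 16
Minimum value: -50
Range = 16 - (-50) = 66
Final answer: 66


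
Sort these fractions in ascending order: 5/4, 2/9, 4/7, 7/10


Convert to decimal for comparison:
  5/4 = 1.25
  2/9 = 0.2222
  4/7 = 0.5714
  7/10 = 0.7
Decimals in increasing order: 0.2222 < 0.5714 < 0.7 < 1.25
Writing each back as its fraction gives the sorted order.
Final answer: 2/9, 4/7, 7/10, 5/4


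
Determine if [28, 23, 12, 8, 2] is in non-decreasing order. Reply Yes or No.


Check consecutive pairs:
  28 <= 23? False
  23 <= 12? False
  12 <= 8? False
  8 <= 2? False
4 consecutive pair(s) are out of order, so the list is not sorted.
Final answer: No


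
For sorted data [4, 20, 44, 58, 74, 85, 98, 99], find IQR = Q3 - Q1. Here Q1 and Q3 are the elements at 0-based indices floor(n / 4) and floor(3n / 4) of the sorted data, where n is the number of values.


The data has n = 8 elements.
Q1 index = floor(8 / 4) = floor(2) = 2; Q3 index = floor(3 * 8 / 4) = floor(6) = 6
Q1 = element at index 2 = 44
Q3 = element at index 6 = 98
IQR = 98 - 44 = 54
Final answer: 54


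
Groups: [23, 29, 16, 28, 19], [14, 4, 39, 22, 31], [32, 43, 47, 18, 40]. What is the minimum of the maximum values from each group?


Find max of each group:
  Group 1: [23, 29, 16, 28, 19] -> max = 29
  Group 2: [14, 4, 39, 22, 31] -> max = 39
  Group 3: [32, 43, 47, 18, 40] -> max = 47
Maxes: [29, 39, 47]
Minimum of maxes = 29
Final answer: 29


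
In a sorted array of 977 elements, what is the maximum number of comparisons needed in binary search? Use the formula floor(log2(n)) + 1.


Binary search halves the search space each step.
Maximum comparisons = floor(log2(977)) + 1
log2(977) = 9.9322
floor(log2(977)) = 9, so 9 + 1 = 10
Final answer: 10


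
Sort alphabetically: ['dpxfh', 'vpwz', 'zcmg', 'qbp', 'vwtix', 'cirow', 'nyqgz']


Compare strings character by character (the first differing letter decides):
  'cirow' < 'dpxfh' since 'c' < 'd' at position 1
  'dpxfh' < 'nyqgz' since 'd' < 'n' at position 1
  'nyqgz' < 'qbp' since 'n' < 'q' at position 1
  'qbp' < 'vpwz' since 'q' < 'v' at position 1
  'vpwz' < 'vwtix' since 'p' < 'w' at position 2
  'vwtix' < 'zcmg' since 'v' < 'z' at position 1
Chaining these comparisons gives the alphabetical order.
Final answer: ['cirow', 'dpxfh', 'nyqgz', 'qbp', 'vpwz', 'vwtix', 'zcmg']


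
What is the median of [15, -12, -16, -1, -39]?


First, sort the list: [-39, -16, -12, -1, 15]
The list has 5 elements (odd count).
The middle index is 2 (0-based), and the element there is -12.
Final answer: -12


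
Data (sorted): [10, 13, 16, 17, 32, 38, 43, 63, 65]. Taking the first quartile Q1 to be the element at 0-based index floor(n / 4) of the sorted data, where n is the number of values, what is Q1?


The list has n = 9 elements.
Q1 index = floor(9 / 4) = floor(2.25) = 2
Counting from index 0 in the sorted data, the element at index 2 is 16.
Final answer: 16


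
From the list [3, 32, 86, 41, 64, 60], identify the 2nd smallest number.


Sort ascending: [3, 32, 41, 60, 64, 86]
The 2nd element (1-indexed) is at index 1.
Value = 32
Final answer: 32


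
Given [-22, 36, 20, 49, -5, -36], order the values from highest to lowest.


Original list: [-22, 36, 20, 49, -5, -36]
Repeatedly take the largest remaining element:
  Remaining [-22, 36, 20, 49, -5, -36] -> largest is 49
  Remaining [-22, 36, 20, -5, -36] -> largest is 36
  Remaining [-22, 20, -5, -36] -> largest is 20
  Remaining [-22, -5, -36] -> largest is -5
  Remaining [-22, -36] -> largest is -22
  Remaining [-36] -> largest is -36
Collecting the picks in order gives the descending list.
Final answer: [49, 36, 20, -5, -22, -36]


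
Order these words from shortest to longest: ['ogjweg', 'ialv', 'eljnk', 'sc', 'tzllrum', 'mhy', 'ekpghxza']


Compute lengths:
  'ogjweg' has length 6
  'ialv' has length 4
  'eljnk' has length 5
  'sc' has length 2
  'tzllrum' has length 7
  'mhy' has length 3
  'ekpghxza' has length 8
Lengths in increasing order: 2 < 3 < 4 < 5 < 6 < 7 < 8
Listing the words in that order gives the answer.
Final answer: ['sc', 'mhy', 'ialv', 'eljnk', 'ogjweg', 'tzllrum', 'ekpghxza']


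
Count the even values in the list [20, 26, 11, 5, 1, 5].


Check each element:
  20 is even
  26 is even
  11 is odd
  5 is odd
  1 is odd
  5 is odd
Evens: [20, 26]
Count of evens = 2
Final answer: 2


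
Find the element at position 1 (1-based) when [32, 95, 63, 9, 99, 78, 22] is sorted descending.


Sort descending: [99, 95, 78, 63, 32, 22, 9]
The 1st element (1-indexed) is at index 0.
Value = 99
Final answer: 99


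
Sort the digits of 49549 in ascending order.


The number 49549 has digits: 4, 9, 5, 4, 9
Sorted: 4, 4, 5, 9, 9
Joining the sorted digits gives the result.
Final answer: 44599


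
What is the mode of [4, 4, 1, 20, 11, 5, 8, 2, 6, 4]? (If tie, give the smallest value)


Count the frequency of each value:
  1 appears 1 time(s)
  2 appears 1 time(s)
  4 appears 3 time(s)
  5 appears 1 time(s)
  6 appears 1 time(s)
  8 appears 1 time(s)
  11 appears 1 time(s)
  20 appears 1 time(s)
Maximum frequency is 3.
Only 4 reaches that frequency, so it is the mode.
Final answer: 4


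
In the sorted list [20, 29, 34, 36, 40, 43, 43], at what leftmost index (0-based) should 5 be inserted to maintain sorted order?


List is sorted: [20, 29, 34, 36, 40, 43, 43]
We need the leftmost position where 5 can be inserted, i.e. the first index whose element is >= 5 (or the end of the list if none is).
Binary search with low=0, high=7 (0-based indices):
  low=0, high=7, mid=3: a[3]=36 >= 5, so high = 3
  low=0, high=3, mid=1: a[1]=29 >= 5, so high = 1
  low=0, high=1, mid=0: a[0]=20 >= 5, so high = 0
Now low = high = 0, so the insertion index is 0.
Final answer: 0


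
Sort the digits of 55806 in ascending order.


The number 55806 has digits: 5, 5, 8, 0, 6
Sorted: 0, 5, 5, 6, 8
Joining the sorted digits gives the result.
Final answer: 05568


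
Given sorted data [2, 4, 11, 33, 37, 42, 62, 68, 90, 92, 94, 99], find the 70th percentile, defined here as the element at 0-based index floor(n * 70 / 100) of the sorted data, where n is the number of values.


The dataset has n = 12 elements.
Index = floor(12 * 70 / 100) = floor(840 / 100) = floor(8.4) = 8
Counting from index 0 in the sorted data, the element at index 8 is 90.
Final answer: 90


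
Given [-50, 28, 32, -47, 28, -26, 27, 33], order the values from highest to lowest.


Original list: [-50, 28, 32, -47, 28, -26, 27, 33]
Repeatedly take the largest remaining element:
  Remaining [-50, 28, 32, -47, 28, -26, 27, 33] -> largest is 33
  Remaining [-50, 28, 32, -47, 28, -26, 27] -> largest is 32
  Remaining [-50, 28, -47, 28, -26, 27] -> largest is 28
  Remaining [-50, -47, 28, -26, 27] -> largest is 28
  Remaining [-50, -47, -26, 27] -> largest is 27
  Remaining [-50, -47, -26] -> largest is -26
  Remaining [-50, -47] -> largest is -47
  Remaining [-50] -> largest is -50
Collecting the picks in order gives the descending list.
Final answer: [33, 32, 28, 28, 27, -26, -47, -50]


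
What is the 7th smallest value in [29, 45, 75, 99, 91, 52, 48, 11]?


Sort ascending: [11, 29, 45, 48, 52, 75, 91, 99]
The 7th element (1-indexed) is at index 6.
Value = 91
Final answer: 91


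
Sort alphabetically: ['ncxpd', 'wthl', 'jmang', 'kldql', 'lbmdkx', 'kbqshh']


Compare strings character by character (the first differing letter decides):
  'jmang' < 'kbqshh' since 'j' < 'k' at position 1
  'kbqshh' < 'kldql' since 'b' < 'l' at position 2
  'kldql' < 'lbmdkx' since 'k' < 'l' at position 1
  'lbmdkx' < 'ncxpd' since 'l' < 'n' at position 1
  'ncxpd' < 'wthl' since 'n' < 'w' at position 1
Chaining these comparisons gives the alphabetical order.
Final answer: ['jmang', 'kbqshh', 'kldql', 'lbmdkx', 'ncxpd', 'wthl']


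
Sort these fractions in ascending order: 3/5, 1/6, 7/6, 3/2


Convert to decimal for comparison:
  3/5 = 0.6
  1/6 = 0.1667
  7/6 = 1.1667
  3/2 = 1.5
Decimals in increasing order: 0.1667 < 0.6 < 1.1667 < 1.5
Writing each back as its fraction gives the sorted order.
Final answer: 1/6, 3/5, 7/6, 3/2


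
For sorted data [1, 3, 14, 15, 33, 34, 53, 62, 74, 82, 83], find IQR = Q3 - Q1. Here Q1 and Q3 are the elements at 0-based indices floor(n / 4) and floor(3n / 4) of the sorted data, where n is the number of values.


The data has n = 11 elements.
Q1 index = floor(11 / 4) = floor(2.75) = 2; Q3 index = floor(3 * 11 / 4) = floor(8.25) = 8
Q1 = element at index 2 = 14
Q3 = element at index 8 = 74
IQR = 74 - 14 = 60
Final answer: 60


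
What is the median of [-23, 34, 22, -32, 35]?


First, sort the list: [-32, -23, 22, 34, 35]
The list has 5 elements (odd count).
The middle index is 2 (0-based), and the element there is 22.
Final answer: 22


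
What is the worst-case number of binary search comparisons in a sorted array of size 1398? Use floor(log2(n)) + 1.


Binary search halves the search space each step.
Maximum comparisons = floor(log2(1398)) + 1
log2(1398) = 10.4491
floor(log2(1398)) = 10, so 10 + 1 = 11
Final answer: 11


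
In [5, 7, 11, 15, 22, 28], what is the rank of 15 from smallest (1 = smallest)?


Sort ascending: [5, 7, 11, 15, 22, 28]
Find 15 in the sorted list.
15 is at position 4 (1-indexed).
Final answer: 4


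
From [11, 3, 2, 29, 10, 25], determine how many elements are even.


Check each element:
  11 is odd
  3 is odd
  2 is even
  29 is odd
  10 is even
  25 is odd
Evens: [2, 10]
Count of evens = 2
Final answer: 2


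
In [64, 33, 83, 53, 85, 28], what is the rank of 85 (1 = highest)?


Sort descending: [85, 83, 64, 53, 33, 28]
Find 85 in the sorted list.
85 is at position 1.
Final answer: 1


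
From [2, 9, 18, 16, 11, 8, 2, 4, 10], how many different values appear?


List all unique values:
Distinct values: [2, 4, 8, 9, 10, 11, 16, 18]
Count = 8
Final answer: 8


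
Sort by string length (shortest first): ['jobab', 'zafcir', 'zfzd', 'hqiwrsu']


Compute lengths:
  'jobab' has length 5
  'zafcir' has length 6
  'zfzd' has length 4
  'hqiwrsu' has length 7
Lengths in increasing order: 4 < 5 < 6 < 7
Listing the words in that order gives the answer.
Final answer: ['zfzd', 'jobab', 'zafcir', 'hqiwrsu']


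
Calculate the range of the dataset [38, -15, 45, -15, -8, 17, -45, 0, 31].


Maximum value: 45
Minimum value: -45
Range = 45 - (-45) = 90
Final answer: 90


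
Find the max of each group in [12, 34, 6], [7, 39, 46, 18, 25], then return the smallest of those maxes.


Find max of each group:
  Group 1: [12, 34, 6] -> max = 34
  Group 2: [7, 39, 46, 18, 25] -> max = 46
Maxes: [34, 46]
Minimum of maxes = 34
Final answer: 34


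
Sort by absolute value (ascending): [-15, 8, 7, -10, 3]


Compute absolute values:
  |-15| = 15
  |8| = 8
  |7| = 7
  |-10| = 10
  |3| = 3
Absolute values in increasing order: 3 < 7 < 8 < 10 < 15
Listing the original numbers in that order gives the answer.
Final answer: [3, 7, 8, -10, -15]


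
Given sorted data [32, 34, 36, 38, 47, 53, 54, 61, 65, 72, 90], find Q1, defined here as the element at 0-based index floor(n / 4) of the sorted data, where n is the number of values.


The list has n = 11 elements.
Q1 index = floor(11 / 4) = floor(2.75) = 2
Counting from index 0 in the sorted data, the element at index 2 is 36.
Final answer: 36


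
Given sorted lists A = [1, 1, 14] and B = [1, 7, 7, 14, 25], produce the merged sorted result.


List A: [1, 1, 14]
List B: [1, 7, 7, 14, 25]
Repeatedly compare the front elements and take the smaller:
  1 vs 1 -> take 1
  1 vs 1 -> take 1
  14 vs 1 -> take 1
  14 vs 7 -> take 7
  14 vs 7 -> take 7
  14 vs 14 -> take 14
  A is exhausted; append the rest of B: [14, 25]
Final answer: [1, 1, 1, 7, 7, 14, 14, 25]


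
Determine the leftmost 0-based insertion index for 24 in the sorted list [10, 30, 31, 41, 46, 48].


List is sorted: [10, 30, 31, 41, 46, 48]
We need the leftmost position where 24 can be inserted, i.e. the first index whose element is >= 24 (or the end of the list if none is).
Binary search with low=0, high=6 (0-based indices):
  low=0, high=6, mid=3: a[3]=41 >= 24, so high = 3
  low=0, high=3, mid=1: a[1]=30 >= 24, so high = 1
  low=0, high=1, mid=0: a[0]=10 < 24, so low = 1
Now low = high = 1, so the insertion index is 1.
Final answer: 1


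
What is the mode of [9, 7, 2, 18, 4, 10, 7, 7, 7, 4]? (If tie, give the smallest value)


Count the frequency of each value:
  2 appears 1 time(s)
  4 appears 2 time(s)
  7 appears 4 time(s)
  9 appears 1 time(s)
  10 appears 1 time(s)
  18 appears 1 time(s)
Maximum frequency is 4.
Only 7 reaches that frequency, so it is the mode.
Final answer: 7


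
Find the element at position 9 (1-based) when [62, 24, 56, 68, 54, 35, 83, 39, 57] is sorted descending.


Sort descending: [83, 68, 62, 57, 56, 54, 39, 35, 24]
The 9th element (1-indexed) is at index 8.
Value = 24
Final answer: 24


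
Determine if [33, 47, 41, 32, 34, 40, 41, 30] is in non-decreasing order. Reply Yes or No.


Check consecutive pairs:
  33 <= 47? True
  47 <= 41? False
  41 <= 32? False
  32 <= 34? True
  34 <= 40? True
  40 <= 41? True
  41 <= 30? False
3 consecutive pair(s) are out of order, so the list is not sorted.
Final answer: No


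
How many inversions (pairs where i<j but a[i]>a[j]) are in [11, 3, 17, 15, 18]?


For each element, count the later elements that are smaller than it:
  11 (index 0): smaller elements after it = [3] -> 1
  3 (index 1): smaller elements after it = [] -> 0
  17 (index 2): smaller elements after it = [15] -> 1
  15 (index 3): smaller elements after it = [] -> 0
Total inversions = 1 + 0 + 1 + 0 = 2
Final answer: 2


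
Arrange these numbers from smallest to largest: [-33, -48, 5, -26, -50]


Original list: [-33, -48, 5, -26, -50]
Repeatedly take the smallest remaining element:
  Remaining [-33, -48, 5, -26, -50] -> smallest is -50
  Remaining [-33, -48, 5, -26] -> smallest is -48
  Remaining [-33, 5, -26] -> smallest is -33
  Remaining [5, -26] -> smallest is -26
  Remaining [5] -> smallest is 5
Collecting the picks in order gives the sorted list.
Final answer: [-50, -48, -33, -26, 5]
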